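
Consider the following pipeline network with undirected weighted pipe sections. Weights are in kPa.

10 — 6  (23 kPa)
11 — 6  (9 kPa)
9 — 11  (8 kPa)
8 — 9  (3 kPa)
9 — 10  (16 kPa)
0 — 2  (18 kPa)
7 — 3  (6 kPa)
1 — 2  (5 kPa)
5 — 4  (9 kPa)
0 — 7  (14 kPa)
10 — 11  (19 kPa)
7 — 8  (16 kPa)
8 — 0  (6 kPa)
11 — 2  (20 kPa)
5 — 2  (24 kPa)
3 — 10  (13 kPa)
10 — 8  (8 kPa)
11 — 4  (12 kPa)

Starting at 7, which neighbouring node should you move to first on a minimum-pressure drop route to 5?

Compare a few routes:
7 → 0 → 2 → 5: 14+18+24 = 56
7 → 0 → 8 → 9 → 11 → 4 → 5: 14+6+3+8+12+9 = 52
7 → 8 → 9 → 11 → 4 → 5: 16+3+8+12+9 = 48
7 → 3 → 10 → 8 → 9 → 11 → 4 → 5: 6+13+8+3+8+12+9 = 59
Cheapest is 7 → 8 → 9 → 11 → 4 → 5 at 48 kPa.
So from 7 the first move is to 8.

8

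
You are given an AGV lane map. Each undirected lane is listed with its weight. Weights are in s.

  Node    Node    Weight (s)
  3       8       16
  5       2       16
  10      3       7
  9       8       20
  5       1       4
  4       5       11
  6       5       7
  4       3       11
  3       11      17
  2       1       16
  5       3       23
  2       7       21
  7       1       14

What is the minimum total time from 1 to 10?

Candidate routes:
1–5–4–3–10: 4+11+11+7 = 33
1–5–3–10: 4+23+7 = 34
Cheapest is 1–5–4–3–10 at 33 s.

33 s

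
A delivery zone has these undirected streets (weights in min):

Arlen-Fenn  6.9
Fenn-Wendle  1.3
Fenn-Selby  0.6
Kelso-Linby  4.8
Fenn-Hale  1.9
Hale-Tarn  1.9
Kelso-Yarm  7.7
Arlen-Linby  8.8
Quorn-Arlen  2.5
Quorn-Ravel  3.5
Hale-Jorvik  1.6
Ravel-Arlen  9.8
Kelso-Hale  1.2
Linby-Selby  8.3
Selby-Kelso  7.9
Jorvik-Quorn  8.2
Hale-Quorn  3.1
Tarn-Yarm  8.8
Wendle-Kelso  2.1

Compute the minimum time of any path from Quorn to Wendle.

Candidate routes:
Quorn → Hale → Kelso → Wendle: 3.1+1.2+2.1 = 6.4
Quorn → Hale → Fenn → Wendle: 3.1+1.9+1.3 = 6.3
Quorn → Arlen → Fenn → Wendle: 2.5+6.9+1.3 = 10.7
The minimum is 6.3 min via Quorn → Hale → Fenn → Wendle.

6.3 min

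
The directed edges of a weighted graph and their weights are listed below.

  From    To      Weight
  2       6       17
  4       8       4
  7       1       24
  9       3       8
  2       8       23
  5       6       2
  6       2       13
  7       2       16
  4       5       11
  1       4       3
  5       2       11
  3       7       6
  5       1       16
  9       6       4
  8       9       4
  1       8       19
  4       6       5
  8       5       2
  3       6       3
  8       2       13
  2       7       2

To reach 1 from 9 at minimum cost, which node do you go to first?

3

Compare a few routes:
9 → 6 → 2 → 7 → 1: 4+13+2+24 = 43
9 → 3 → 7 → 1: 8+6+24 = 38
Cheapest is 9 → 3 → 7 → 1 at 38.
So from 9 the first move is to 3.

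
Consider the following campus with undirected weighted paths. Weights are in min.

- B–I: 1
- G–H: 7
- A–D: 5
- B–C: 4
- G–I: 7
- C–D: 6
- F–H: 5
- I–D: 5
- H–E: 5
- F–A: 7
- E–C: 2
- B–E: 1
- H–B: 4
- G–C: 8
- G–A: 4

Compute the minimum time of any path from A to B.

11 min

Shortest distances from A:
A: 0
G: 4  (via A)
D: 5  (via A)
F: 7  (via A)
I: 10  (via D)
B: 11  (via I)
Shortest route: A–D–I–B = 11 min.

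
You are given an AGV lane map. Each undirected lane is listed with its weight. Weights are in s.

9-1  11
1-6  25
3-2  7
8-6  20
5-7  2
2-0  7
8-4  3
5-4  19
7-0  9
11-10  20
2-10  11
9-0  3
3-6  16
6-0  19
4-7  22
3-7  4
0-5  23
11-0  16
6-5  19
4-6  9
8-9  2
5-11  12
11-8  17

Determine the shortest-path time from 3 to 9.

Candidate routes:
3 - 7 - 5 - 4 - 8 - 9: 4+2+19+3+2 = 30
3 - 7 - 0 - 9: 4+9+3 = 16
3 - 2 - 0 - 9: 7+7+3 = 17
Cheapest is 3 - 7 - 0 - 9 at 16 s.

16 s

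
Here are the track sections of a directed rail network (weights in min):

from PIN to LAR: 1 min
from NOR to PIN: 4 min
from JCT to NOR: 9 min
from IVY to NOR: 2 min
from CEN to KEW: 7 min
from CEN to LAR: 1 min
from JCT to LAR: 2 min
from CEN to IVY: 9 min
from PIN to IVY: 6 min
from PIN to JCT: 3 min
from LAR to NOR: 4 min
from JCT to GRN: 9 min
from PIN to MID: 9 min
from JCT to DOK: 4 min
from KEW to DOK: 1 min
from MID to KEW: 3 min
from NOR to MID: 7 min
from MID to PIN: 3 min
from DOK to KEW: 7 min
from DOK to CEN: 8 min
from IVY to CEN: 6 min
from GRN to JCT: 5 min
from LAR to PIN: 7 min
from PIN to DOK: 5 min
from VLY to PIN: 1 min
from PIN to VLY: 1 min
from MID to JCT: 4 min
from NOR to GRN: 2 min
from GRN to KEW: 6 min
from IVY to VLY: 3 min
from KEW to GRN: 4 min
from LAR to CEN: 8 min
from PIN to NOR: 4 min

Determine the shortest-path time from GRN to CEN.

Settle nodes by increasing distance from GRN:
GRN: 0
JCT: 5  (via GRN)
KEW: 6  (via GRN)
DOK: 7  (via KEW)
LAR: 7  (via JCT)
NOR: 11  (via LAR)
PIN: 14  (via LAR)
CEN: 15  (via DOK)
Shortest route: GRN–KEW–DOK–CEN = 15 min.

15 min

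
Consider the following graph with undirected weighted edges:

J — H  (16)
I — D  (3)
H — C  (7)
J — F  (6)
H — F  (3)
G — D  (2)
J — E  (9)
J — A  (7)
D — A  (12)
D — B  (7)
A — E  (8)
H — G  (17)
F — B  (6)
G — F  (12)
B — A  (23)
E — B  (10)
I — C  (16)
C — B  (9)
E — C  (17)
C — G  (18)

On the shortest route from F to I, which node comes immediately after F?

B

Enumerating some paths:
F–G–D–I: 12+2+3 = 17
F–B–D–I: 6+7+3 = 16
The minimum is 16 via F–B–D–I.
So from F the first move is to B.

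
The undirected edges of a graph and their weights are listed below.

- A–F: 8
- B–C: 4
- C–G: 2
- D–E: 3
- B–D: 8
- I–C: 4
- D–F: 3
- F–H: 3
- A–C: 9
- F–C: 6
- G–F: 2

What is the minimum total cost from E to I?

14

Shortest distances from E:
E: 0
D: 3  (via E)
F: 6  (via D)
G: 8  (via F)
H: 9  (via F)
C: 10  (via G)
B: 11  (via D)
A: 14  (via F)
I: 14  (via C)
Shortest route: E → D → F → G → C → I = 14.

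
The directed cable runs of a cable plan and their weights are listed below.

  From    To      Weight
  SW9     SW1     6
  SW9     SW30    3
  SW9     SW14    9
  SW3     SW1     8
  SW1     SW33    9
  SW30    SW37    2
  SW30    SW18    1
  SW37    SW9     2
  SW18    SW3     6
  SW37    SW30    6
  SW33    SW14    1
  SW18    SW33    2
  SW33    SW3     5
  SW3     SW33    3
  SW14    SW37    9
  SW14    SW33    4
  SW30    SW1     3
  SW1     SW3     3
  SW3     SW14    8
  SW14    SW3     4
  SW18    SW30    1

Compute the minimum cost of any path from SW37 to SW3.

Settle nodes by increasing distance from SW37:
SW37: 0
SW9: 2  (via SW37)
SW30: 5  (via SW9)
SW18: 6  (via SW30)
SW33: 8  (via SW18)
SW1: 8  (via SW9)
SW14: 9  (via SW33)
SW3: 11  (via SW1)
Shortest route: SW37–SW9–SW1–SW3 = 11.

11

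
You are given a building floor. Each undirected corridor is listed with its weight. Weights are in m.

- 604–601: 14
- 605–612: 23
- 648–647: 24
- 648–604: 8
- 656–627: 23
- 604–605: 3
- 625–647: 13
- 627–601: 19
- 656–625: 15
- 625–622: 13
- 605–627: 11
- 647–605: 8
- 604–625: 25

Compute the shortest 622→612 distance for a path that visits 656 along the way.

85 m

Best 622 to 656: 622–625–656 costing 28
Best 656 to 612: 656–627–605–612 costing 57
Total via 656: 28 + 57 = 85 m.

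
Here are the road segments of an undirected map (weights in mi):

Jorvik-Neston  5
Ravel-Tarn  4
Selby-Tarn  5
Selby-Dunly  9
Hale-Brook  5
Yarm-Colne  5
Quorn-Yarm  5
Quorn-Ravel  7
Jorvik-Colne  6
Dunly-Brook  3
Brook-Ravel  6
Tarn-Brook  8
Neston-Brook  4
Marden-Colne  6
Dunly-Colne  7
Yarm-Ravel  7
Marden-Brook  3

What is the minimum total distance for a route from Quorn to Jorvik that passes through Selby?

Shortest Quorn→Selby: Quorn–Ravel–Tarn–Selby = 16
Best Selby to Jorvik: Selby–Dunly–Brook–Neston–Jorvik costing 21
Total via Selby: 16 + 21 = 37 mi.

37 mi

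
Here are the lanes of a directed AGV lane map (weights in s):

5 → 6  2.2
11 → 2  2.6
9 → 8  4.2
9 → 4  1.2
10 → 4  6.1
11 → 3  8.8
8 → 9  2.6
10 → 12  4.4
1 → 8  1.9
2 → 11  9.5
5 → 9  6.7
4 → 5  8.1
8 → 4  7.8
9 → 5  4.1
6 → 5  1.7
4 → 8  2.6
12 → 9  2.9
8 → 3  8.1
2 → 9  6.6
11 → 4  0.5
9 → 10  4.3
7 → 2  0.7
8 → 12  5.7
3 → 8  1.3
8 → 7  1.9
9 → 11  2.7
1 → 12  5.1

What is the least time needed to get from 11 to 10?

Running Dijkstra from 11:
11: 0
4: 0.5  (via 11)
2: 2.6  (via 11)
8: 3.1  (via 4)
7: 5  (via 8)
9: 5.7  (via 8)
5: 8.6  (via 4)
3: 8.8  (via 11)
12: 8.8  (via 8)
10: 10  (via 9)
Shortest route: 11 → 4 → 8 → 9 → 10 = 10 s.

10 s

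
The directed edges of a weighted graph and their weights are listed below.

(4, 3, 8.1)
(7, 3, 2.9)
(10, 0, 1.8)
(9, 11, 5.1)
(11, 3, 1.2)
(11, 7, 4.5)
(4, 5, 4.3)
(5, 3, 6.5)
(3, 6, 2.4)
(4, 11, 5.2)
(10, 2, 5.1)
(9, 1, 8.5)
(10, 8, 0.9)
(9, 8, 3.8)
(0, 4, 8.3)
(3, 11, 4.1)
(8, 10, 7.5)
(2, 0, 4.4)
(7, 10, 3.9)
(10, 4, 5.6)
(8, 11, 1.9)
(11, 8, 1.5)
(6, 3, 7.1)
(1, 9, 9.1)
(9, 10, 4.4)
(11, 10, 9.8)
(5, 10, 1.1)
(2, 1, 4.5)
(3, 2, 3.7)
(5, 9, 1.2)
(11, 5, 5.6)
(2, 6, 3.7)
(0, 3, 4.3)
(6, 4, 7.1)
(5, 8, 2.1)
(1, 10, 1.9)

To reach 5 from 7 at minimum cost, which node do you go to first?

Candidate routes:
7 - 3 - 11 - 5: 2.9+4.1+5.6 = 12.6
7 - 10 - 8 - 11 - 5: 3.9+0.9+1.9+5.6 = 12.3
Cheapest is 7 - 10 - 8 - 11 - 5 at 12.3.
So from 7 the first move is to 10.

10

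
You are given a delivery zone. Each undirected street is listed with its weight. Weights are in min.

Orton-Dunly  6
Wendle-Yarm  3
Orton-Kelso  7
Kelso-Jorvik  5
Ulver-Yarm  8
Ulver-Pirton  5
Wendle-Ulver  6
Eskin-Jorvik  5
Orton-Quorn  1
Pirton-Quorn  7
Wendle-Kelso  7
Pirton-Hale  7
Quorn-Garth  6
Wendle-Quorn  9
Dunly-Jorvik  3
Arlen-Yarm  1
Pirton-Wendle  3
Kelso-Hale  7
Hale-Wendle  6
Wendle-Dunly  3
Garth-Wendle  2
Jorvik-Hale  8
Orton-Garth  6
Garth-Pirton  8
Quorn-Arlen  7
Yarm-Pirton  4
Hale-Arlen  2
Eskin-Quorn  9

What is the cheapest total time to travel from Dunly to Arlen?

Compare a few routes:
Dunly - Wendle - Pirton - Yarm - Arlen: 3+3+4+1 = 11
Dunly - Wendle - Hale - Arlen: 3+6+2 = 11
Dunly - Wendle - Yarm - Arlen: 3+3+1 = 7
The minimum is 7 min via Dunly - Wendle - Yarm - Arlen.

7 min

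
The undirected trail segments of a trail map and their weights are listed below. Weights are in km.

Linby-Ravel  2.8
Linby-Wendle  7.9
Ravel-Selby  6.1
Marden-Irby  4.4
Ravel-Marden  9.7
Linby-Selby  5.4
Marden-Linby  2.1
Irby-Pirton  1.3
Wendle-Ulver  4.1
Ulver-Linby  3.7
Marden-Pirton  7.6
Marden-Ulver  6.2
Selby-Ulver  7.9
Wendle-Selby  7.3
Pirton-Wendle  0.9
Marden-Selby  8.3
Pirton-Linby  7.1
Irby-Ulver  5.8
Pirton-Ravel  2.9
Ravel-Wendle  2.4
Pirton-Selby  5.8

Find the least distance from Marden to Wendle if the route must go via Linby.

Shortest Marden→Linby: Marden → Linby = 2.1
Shortest Linby→Wendle: Linby → Ravel → Wendle = 5.2
Total via Linby: 2.1 + 5.2 = 7.3 km.

7.3 km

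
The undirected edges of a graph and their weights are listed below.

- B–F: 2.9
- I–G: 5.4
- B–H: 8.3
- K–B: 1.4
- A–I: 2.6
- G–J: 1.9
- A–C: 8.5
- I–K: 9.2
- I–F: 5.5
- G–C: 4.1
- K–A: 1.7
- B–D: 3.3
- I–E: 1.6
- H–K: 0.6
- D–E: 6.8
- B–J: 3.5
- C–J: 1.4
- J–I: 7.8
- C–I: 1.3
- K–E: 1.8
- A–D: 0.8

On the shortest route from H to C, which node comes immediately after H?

K

Compare a few routes:
H - K - E - I - C: 0.6+1.8+1.6+1.3 = 5.3
H - K - B - D - A - I - C: 0.6+1.4+3.3+0.8+2.6+1.3 = 10
H - K - A - I - C: 0.6+1.7+2.6+1.3 = 6.2
H - K - B - J - C: 0.6+1.4+3.5+1.4 = 6.9
Cheapest is H - K - E - I - C at 5.3.
So from H the first move is to K.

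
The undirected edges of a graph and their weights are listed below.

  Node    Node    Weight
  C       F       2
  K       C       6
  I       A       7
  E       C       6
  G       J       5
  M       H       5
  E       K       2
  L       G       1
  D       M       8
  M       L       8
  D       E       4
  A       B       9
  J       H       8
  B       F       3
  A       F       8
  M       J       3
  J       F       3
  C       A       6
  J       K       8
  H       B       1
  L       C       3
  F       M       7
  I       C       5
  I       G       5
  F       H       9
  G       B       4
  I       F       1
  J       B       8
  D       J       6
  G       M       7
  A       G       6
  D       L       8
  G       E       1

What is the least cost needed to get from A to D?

11

Candidate routes:
A - G - E - D: 6+1+4 = 11
A - C - L - G - E - D: 6+3+1+1+4 = 15
A - G - L - D: 6+1+8 = 15
Cheapest is A - G - E - D at 11.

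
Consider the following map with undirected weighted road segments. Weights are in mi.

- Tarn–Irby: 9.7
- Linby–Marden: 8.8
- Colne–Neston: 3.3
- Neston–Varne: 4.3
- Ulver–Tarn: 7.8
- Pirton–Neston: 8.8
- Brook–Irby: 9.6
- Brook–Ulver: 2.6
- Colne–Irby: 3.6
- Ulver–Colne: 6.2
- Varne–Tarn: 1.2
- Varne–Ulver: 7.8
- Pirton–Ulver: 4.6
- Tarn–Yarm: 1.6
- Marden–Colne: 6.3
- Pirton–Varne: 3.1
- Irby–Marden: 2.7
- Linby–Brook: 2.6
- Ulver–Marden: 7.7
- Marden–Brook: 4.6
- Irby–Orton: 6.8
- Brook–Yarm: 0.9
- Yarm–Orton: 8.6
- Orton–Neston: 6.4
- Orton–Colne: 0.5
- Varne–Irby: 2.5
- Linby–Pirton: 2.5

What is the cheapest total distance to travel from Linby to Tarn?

5.1 mi

Shortest distances from Linby:
Linby: 0
Pirton: 2.5  (via Linby)
Brook: 2.6  (via Linby)
Yarm: 3.5  (via Brook)
Tarn: 5.1  (via Yarm)
Shortest route: Linby–Brook–Yarm–Tarn = 5.1 mi.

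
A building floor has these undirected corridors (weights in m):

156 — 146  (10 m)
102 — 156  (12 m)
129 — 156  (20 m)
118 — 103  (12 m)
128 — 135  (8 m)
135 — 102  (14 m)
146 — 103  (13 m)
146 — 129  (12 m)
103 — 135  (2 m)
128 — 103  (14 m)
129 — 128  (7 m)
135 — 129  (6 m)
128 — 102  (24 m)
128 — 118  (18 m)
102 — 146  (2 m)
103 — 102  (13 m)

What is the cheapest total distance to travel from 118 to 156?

35 m

Shortest distances from 118:
118: 0
103: 12  (via 118)
135: 14  (via 103)
128: 18  (via 118)
129: 20  (via 135)
102: 25  (via 103)
146: 25  (via 103)
156: 35  (via 146)
Shortest route: 118–103–146–156 = 35 m.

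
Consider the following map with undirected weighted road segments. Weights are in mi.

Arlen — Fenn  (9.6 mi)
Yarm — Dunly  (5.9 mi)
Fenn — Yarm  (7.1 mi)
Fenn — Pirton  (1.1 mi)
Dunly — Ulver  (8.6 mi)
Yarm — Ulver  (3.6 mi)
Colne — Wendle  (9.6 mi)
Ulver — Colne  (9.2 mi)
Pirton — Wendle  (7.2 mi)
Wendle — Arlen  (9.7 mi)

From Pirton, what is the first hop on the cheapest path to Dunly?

Enumerating some paths:
Pirton - Fenn - Yarm - Ulver - Dunly: 1.1+7.1+3.6+8.6 = 20.4
Pirton - Fenn - Yarm - Dunly: 1.1+7.1+5.9 = 14.1
The minimum is 14.1 mi via Pirton - Fenn - Yarm - Dunly.
So from Pirton the first move is to Fenn.

Fenn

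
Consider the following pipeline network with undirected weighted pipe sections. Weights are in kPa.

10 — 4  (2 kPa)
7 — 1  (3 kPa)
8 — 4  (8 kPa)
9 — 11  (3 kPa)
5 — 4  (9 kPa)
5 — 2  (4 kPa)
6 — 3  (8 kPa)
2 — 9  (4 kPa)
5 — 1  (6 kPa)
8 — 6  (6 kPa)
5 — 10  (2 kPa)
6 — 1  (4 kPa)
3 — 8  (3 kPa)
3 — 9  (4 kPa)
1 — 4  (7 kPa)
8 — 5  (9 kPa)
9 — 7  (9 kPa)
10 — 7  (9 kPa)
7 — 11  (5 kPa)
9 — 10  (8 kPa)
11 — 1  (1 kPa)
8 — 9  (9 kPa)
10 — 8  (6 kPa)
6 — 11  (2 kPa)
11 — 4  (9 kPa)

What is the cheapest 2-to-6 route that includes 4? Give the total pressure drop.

Shortest 2→4: 2–5–10–4 = 8
Best 4 to 6: 4–1–11–6 costing 10
Total via 4: 8 + 10 = 18 kPa.

18 kPa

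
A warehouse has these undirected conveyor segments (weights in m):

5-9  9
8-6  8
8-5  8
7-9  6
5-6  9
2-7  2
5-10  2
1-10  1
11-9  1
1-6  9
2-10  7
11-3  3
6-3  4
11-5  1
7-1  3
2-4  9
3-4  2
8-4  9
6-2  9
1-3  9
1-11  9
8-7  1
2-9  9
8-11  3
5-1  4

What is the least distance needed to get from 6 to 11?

7 m

Running Dijkstra from 6:
6: 0
3: 4  (via 6)
4: 6  (via 3)
11: 7  (via 3)
Shortest route: 6 → 3 → 11 = 7 m.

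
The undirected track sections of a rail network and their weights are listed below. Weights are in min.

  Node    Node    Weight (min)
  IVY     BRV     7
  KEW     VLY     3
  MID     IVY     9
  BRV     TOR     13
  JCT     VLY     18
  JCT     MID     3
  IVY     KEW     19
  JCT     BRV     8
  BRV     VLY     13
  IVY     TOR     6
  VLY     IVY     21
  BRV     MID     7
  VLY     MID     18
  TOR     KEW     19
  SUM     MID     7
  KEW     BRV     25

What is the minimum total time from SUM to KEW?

Settle nodes by increasing distance from SUM:
SUM: 0
MID: 7  (via SUM)
JCT: 10  (via MID)
BRV: 14  (via MID)
IVY: 16  (via MID)
TOR: 22  (via IVY)
VLY: 25  (via MID)
KEW: 28  (via VLY)
Shortest route: SUM → MID → VLY → KEW = 28 min.

28 min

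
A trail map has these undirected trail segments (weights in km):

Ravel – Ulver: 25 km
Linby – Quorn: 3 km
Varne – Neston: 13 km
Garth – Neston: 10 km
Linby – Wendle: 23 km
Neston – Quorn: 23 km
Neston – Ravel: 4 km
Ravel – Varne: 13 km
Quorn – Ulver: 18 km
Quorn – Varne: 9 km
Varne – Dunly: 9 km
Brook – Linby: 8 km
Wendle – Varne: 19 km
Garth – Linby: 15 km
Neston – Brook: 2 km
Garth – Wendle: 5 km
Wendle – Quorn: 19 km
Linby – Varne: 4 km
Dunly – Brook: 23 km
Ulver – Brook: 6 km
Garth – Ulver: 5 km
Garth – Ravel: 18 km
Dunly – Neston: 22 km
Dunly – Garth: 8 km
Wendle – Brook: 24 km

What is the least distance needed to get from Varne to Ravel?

Shortest distances from Varne:
Varne: 0
Linby: 4  (via Varne)
Quorn: 7  (via Linby)
Dunly: 9  (via Varne)
Brook: 12  (via Linby)
Ravel: 13  (via Varne)
Shortest route: Varne → Ravel = 13 km.

13 km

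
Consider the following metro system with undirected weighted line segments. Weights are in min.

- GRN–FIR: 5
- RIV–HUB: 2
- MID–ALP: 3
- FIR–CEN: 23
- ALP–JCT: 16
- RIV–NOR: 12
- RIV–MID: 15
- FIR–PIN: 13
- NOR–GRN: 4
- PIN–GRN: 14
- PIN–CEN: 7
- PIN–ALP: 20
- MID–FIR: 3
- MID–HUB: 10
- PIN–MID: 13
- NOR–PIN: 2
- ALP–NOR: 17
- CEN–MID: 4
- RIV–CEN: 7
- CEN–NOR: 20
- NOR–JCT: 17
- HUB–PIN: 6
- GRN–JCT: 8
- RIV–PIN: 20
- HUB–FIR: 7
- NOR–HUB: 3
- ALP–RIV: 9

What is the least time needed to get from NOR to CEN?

9 min

Compare a few routes:
NOR–HUB–RIV–CEN: 3+2+7 = 12
NOR–HUB–PIN–CEN: 3+6+7 = 16
NOR–GRN–FIR–MID–CEN: 4+5+3+4 = 16
NOR–PIN–CEN: 2+7 = 9
The minimum is 9 min via NOR–PIN–CEN.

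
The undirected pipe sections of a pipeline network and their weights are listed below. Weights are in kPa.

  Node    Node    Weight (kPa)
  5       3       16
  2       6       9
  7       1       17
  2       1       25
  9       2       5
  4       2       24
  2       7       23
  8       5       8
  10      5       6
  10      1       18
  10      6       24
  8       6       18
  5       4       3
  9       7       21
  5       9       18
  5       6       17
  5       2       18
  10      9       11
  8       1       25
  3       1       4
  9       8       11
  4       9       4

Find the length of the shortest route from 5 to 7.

Settle nodes by increasing distance from 5:
5: 0
4: 3  (via 5)
10: 6  (via 5)
9: 7  (via 4)
8: 8  (via 5)
2: 12  (via 9)
3: 16  (via 5)
6: 17  (via 5)
1: 20  (via 3)
7: 28  (via 9)
Shortest route: 5 → 4 → 9 → 7 = 28 kPa.

28 kPa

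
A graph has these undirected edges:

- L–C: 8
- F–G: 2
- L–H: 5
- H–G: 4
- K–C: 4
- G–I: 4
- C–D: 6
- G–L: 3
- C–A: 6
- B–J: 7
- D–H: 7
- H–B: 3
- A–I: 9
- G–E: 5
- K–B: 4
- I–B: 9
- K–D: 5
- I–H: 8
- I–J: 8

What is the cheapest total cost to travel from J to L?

15

Shortest distances from J:
J: 0
B: 7  (via J)
I: 8  (via J)
H: 10  (via B)
K: 11  (via B)
G: 12  (via I)
F: 14  (via G)
C: 15  (via K)
L: 15  (via H)
Shortest route: J–B–H–L = 15.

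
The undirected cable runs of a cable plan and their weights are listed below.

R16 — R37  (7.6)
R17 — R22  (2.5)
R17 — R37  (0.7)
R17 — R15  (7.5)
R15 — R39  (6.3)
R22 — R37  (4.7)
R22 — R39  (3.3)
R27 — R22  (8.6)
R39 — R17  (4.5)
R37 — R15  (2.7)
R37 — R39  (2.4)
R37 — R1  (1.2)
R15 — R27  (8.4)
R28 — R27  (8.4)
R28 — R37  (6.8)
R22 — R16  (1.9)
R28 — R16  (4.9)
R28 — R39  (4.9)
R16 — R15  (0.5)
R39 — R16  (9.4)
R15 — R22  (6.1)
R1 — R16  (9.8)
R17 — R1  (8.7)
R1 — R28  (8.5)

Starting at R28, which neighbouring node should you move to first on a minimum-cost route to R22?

R16

Compare a few routes:
R28 - R16 - R22: 4.9+1.9 = 6.8
R28 - R37 - R17 - R22: 6.8+0.7+2.5 = 10
R28 - R39 - R22: 4.9+3.3 = 8.2
Cheapest is R28 - R16 - R22 at 6.8.
So from R28 the first move is to R16.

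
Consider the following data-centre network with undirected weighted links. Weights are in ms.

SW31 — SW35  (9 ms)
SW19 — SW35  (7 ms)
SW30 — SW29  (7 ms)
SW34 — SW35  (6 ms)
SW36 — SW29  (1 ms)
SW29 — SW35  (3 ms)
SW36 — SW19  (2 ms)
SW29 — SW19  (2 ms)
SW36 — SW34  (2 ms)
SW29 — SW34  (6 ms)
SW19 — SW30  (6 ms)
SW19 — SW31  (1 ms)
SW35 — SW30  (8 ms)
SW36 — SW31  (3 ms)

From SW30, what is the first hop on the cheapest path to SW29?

SW29

Candidate routes:
SW30 - SW29: 7 = 7
SW30 - SW19 - SW29: 6+2 = 8
Cheapest is SW30 - SW29 at 7 ms.
So from SW30 the first move is to SW29.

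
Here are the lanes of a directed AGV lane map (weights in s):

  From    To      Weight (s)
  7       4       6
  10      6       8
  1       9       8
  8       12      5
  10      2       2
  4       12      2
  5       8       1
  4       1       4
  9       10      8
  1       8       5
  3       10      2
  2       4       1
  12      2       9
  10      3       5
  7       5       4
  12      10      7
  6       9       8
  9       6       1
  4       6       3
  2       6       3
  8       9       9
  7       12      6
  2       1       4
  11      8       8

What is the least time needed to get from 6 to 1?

22 s

Candidate routes:
6–9–10–2–4–1: 8+8+2+1+4 = 23
6–9–10–2–1: 8+8+2+4 = 22
Cheapest is 6–9–10–2–1 at 22 s.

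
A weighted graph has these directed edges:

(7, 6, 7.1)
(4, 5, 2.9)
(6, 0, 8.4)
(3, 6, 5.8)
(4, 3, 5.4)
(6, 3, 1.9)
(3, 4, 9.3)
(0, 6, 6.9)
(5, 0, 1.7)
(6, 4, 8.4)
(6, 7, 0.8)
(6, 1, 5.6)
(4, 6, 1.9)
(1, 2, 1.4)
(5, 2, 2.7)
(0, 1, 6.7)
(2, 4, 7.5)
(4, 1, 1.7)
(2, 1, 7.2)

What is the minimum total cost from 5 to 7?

Candidate routes:
5–0–1–2–4–6–7: 1.7+6.7+1.4+7.5+1.9+0.8 = 20
5–2–4–6–7: 2.7+7.5+1.9+0.8 = 12.9
5–2–4–3–6–7: 2.7+7.5+5.4+5.8+0.8 = 22.2
5–0–6–7: 1.7+6.9+0.8 = 9.4
Cheapest is 5–0–6–7 at 9.4.

9.4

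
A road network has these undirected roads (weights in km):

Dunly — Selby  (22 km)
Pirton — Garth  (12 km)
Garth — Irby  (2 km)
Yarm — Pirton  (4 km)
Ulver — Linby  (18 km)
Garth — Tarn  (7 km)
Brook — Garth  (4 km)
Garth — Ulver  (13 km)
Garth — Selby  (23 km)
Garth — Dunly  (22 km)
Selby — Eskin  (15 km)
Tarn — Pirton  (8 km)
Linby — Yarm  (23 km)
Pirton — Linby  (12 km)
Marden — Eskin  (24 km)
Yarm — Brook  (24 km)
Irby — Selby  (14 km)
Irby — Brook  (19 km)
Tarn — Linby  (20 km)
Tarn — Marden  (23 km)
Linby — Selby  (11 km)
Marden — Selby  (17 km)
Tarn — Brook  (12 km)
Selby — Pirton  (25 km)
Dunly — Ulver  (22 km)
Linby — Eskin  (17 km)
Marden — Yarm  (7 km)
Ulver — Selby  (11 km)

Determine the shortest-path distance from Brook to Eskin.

35 km

Running Dijkstra from Brook:
Brook: 0
Garth: 4  (via Brook)
Irby: 6  (via Garth)
Tarn: 11  (via Garth)
Pirton: 16  (via Garth)
Ulver: 17  (via Garth)
Yarm: 20  (via Pirton)
Selby: 20  (via Irby)
Dunly: 26  (via Garth)
Marden: 27  (via Yarm)
Linby: 28  (via Pirton)
Eskin: 35  (via Selby)
Shortest route: Brook–Garth–Irby–Selby–Eskin = 35 km.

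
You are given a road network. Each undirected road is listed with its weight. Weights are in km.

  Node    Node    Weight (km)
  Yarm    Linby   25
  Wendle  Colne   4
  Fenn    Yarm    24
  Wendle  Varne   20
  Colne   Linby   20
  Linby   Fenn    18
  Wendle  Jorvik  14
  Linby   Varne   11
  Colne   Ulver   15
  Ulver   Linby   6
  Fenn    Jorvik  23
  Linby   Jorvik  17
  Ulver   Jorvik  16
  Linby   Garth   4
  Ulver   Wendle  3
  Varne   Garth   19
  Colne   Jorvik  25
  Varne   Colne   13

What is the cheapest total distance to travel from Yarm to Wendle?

Shortest distances from Yarm:
Yarm: 0
Fenn: 24  (via Yarm)
Linby: 25  (via Yarm)
Garth: 29  (via Linby)
Ulver: 31  (via Linby)
Wendle: 34  (via Ulver)
Shortest route: Yarm → Linby → Ulver → Wendle = 34 km.

34 km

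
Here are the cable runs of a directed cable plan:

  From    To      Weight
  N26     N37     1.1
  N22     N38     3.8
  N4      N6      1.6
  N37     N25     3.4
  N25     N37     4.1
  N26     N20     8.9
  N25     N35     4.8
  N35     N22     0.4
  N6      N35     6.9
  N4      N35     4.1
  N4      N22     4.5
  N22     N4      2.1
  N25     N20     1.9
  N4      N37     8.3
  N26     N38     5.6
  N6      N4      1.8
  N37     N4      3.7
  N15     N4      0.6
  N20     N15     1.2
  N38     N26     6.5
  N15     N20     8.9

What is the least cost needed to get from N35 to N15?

Running Dijkstra from N35:
N35: 0
N22: 0.4  (via N35)
N4: 2.5  (via N22)
N6: 4.1  (via N4)
N38: 4.2  (via N22)
N26: 10.7  (via N38)
N37: 10.8  (via N4)
N25: 14.2  (via N37)
N20: 16.1  (via N25)
N15: 17.3  (via N20)
Shortest route: N35 → N22 → N4 → N37 → N25 → N20 → N15 = 17.3.

17.3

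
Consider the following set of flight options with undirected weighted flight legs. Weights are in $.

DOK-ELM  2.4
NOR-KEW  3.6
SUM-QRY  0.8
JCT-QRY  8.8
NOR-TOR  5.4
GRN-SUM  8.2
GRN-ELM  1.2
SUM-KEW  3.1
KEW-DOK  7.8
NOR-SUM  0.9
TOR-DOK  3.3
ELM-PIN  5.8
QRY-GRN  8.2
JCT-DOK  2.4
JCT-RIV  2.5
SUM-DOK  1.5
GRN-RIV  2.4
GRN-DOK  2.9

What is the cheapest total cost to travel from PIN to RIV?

$9.4

Running Dijkstra from PIN:
PIN: 0
ELM: 5.8  (via PIN)
GRN: 7  (via ELM)
DOK: 8.2  (via ELM)
RIV: 9.4  (via GRN)
Shortest route: PIN → ELM → GRN → RIV = $9.4.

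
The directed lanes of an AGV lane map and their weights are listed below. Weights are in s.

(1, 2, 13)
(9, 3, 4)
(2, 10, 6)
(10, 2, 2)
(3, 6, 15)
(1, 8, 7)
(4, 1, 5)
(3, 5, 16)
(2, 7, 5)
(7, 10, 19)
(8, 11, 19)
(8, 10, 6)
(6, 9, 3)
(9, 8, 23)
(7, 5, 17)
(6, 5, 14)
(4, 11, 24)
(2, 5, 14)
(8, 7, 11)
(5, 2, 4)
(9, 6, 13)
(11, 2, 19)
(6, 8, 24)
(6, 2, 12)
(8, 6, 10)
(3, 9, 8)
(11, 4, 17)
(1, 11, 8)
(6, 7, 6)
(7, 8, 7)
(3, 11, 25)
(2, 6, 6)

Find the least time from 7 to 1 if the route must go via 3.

Shortest 7→3: 7–8–6–9–3 = 24
Best 3 to 1: 3–11–4–1 costing 47
Total via 3: 24 + 47 = 71 s.

71 s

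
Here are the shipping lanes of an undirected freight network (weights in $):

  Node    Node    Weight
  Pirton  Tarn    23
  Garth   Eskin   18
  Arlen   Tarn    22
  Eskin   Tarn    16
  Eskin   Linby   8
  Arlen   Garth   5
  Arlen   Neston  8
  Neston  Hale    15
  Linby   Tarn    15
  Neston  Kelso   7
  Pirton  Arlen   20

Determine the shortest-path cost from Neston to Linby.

$39

Running Dijkstra from Neston:
Neston: 0
Kelso: 7  (via Neston)
Arlen: 8  (via Neston)
Garth: 13  (via Arlen)
Hale: 15  (via Neston)
Pirton: 28  (via Arlen)
Tarn: 30  (via Arlen)
Eskin: 31  (via Garth)
Linby: 39  (via Eskin)
Shortest route: Neston → Arlen → Garth → Eskin → Linby = $39.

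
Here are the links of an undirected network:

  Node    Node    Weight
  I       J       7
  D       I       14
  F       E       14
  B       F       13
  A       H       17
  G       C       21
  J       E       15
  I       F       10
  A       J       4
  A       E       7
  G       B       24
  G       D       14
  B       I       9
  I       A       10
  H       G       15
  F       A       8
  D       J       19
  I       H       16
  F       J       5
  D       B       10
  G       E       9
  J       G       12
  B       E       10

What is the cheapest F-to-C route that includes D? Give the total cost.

58

Shortest F→D: F–B–D = 23
Best D to C: D–G–C costing 35
Total via D: 23 + 35 = 58.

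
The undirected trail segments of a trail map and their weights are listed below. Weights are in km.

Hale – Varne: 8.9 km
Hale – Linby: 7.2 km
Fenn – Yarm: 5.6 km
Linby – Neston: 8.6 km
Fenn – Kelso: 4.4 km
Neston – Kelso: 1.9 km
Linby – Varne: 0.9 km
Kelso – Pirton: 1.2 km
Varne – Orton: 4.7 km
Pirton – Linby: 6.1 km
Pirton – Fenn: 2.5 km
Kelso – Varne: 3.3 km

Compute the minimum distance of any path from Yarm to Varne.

12.6 km

Candidate routes:
Yarm - Fenn - Pirton - Kelso - Varne: 5.6+2.5+1.2+3.3 = 12.6
Yarm - Fenn - Kelso - Varne: 5.6+4.4+3.3 = 13.3
The minimum is 12.6 km via Yarm - Fenn - Pirton - Kelso - Varne.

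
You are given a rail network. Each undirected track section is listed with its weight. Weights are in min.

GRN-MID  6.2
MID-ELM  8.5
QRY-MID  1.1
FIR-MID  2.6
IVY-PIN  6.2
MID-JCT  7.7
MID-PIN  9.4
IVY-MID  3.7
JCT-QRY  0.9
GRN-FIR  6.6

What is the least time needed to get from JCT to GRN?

8.2 min

Candidate routes:
JCT → QRY → MID → GRN: 0.9+1.1+6.2 = 8.2
JCT → QRY → MID → FIR → GRN: 0.9+1.1+2.6+6.6 = 11.2
JCT → MID → FIR → GRN: 7.7+2.6+6.6 = 16.9
JCT → MID → GRN: 7.7+6.2 = 13.9
The minimum is 8.2 min via JCT → QRY → MID → GRN.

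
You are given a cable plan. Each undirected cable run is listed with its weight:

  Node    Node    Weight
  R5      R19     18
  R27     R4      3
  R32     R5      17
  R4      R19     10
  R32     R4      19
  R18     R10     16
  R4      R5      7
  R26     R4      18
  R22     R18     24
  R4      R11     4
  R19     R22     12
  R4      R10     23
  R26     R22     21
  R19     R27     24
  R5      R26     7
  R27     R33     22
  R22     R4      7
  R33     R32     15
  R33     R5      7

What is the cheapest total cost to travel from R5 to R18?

38

Shortest distances from R5:
R5: 0
R4: 7  (via R5)
R26: 7  (via R5)
R33: 7  (via R5)
R27: 10  (via R4)
R11: 11  (via R4)
R22: 14  (via R4)
R32: 17  (via R5)
R19: 17  (via R4)
R10: 30  (via R4)
R18: 38  (via R22)
Shortest route: R5–R4–R22–R18 = 38.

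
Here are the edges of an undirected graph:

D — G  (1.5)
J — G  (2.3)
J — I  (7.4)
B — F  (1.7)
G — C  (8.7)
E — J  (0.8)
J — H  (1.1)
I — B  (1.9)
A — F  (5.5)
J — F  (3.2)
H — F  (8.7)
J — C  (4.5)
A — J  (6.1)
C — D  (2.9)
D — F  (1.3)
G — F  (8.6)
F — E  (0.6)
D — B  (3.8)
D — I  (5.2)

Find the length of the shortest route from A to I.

9.1

Compare a few routes:
A - F - B - I: 5.5+1.7+1.9 = 9.1
A - J - E - F - B - I: 6.1+0.8+0.6+1.7+1.9 = 11.1
The minimum is 9.1 via A - F - B - I.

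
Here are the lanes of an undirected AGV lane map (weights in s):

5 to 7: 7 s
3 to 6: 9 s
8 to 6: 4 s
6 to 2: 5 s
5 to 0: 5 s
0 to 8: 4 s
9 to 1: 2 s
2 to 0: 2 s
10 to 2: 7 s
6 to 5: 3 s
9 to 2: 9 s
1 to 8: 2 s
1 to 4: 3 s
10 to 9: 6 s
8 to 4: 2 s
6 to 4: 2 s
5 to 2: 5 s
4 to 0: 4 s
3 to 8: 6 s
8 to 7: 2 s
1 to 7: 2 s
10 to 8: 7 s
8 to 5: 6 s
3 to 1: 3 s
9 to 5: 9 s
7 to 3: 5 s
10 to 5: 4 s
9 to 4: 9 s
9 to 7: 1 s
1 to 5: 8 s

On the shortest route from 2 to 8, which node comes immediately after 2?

Candidate routes:
2–0–8: 2+4 = 6
2–6–8: 5+4 = 9
2–0–4–8: 2+4+2 = 8
Cheapest is 2–0–8 at 6 s.
So from 2 the first move is to 0.

0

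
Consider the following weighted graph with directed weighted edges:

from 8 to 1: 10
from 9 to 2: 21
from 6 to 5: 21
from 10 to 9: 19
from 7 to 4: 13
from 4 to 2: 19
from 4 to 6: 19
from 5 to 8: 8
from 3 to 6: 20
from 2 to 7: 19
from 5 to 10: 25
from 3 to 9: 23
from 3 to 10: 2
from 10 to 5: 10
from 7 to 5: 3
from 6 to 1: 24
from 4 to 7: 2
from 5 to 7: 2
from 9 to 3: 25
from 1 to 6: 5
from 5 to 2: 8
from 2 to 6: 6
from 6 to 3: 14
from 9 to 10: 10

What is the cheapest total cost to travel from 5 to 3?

Running Dijkstra from 5:
5: 0
7: 2  (via 5)
2: 8  (via 5)
8: 8  (via 5)
6: 14  (via 2)
4: 15  (via 7)
1: 18  (via 8)
10: 25  (via 5)
3: 28  (via 6)
Shortest route: 5 → 2 → 6 → 3 = 28.

28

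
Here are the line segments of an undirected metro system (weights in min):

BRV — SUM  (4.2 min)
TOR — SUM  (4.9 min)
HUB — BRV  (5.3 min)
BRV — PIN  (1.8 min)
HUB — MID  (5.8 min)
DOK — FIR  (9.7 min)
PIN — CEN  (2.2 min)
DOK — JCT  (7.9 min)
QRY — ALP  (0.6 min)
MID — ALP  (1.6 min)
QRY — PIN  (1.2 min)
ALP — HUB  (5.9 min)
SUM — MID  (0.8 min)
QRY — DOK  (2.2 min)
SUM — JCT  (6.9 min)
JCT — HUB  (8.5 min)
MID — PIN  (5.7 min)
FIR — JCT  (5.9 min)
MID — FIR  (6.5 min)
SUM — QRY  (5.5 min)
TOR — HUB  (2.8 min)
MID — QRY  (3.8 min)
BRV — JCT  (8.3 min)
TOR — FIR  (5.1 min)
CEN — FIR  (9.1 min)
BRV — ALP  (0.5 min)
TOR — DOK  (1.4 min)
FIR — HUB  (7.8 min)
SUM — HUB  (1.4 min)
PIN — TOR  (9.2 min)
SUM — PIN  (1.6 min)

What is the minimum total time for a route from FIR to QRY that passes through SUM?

10.1 min

Shortest FIR→SUM: FIR → MID → SUM = 7.3
Shortest SUM→QRY: SUM → PIN → QRY = 2.8
Total via SUM: 7.3 + 2.8 = 10.1 min.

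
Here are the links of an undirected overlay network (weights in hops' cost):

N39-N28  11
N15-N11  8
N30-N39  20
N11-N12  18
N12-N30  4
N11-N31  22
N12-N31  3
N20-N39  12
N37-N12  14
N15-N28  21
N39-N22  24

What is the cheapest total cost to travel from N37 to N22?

62 hops' cost

Candidate routes:
N37–N12–N11–N15–N28–N39–N22: 14+18+8+21+11+24 = 96
N37–N12–N30–N39–N22: 14+4+20+24 = 62
The minimum is 62 hops' cost via N37–N12–N30–N39–N22.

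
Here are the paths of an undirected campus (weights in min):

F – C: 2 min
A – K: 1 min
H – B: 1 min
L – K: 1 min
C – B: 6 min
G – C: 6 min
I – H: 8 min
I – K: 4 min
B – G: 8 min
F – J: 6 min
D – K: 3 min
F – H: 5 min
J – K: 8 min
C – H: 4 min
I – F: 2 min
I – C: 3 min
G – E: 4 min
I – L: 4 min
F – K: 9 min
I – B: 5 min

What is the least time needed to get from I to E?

13 min

Running Dijkstra from I:
I: 0
F: 2  (via I)
C: 3  (via I)
K: 4  (via I)
L: 4  (via I)
A: 5  (via K)
B: 5  (via I)
H: 6  (via B)
D: 7  (via K)
J: 8  (via F)
G: 9  (via C)
E: 13  (via G)
Shortest route: I–C–G–E = 13 min.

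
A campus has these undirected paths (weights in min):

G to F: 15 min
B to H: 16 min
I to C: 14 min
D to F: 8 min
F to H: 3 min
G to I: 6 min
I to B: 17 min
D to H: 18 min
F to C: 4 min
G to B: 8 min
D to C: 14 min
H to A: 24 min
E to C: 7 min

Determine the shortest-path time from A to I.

Settle nodes by increasing distance from A:
A: 0
H: 24  (via A)
F: 27  (via H)
C: 31  (via F)
D: 35  (via F)
E: 38  (via C)
B: 40  (via H)
G: 42  (via F)
I: 45  (via C)
Shortest route: A → H → F → C → I = 45 min.

45 min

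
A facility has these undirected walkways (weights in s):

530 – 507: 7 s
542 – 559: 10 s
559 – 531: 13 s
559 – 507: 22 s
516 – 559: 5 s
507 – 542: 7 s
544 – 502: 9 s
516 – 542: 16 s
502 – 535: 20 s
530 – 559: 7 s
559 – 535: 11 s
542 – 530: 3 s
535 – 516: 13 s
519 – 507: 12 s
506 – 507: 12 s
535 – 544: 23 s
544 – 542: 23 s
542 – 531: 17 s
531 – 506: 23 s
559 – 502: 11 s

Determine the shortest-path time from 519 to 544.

Candidate routes:
519 - 507 - 542 - 544: 12+7+23 = 42
519 - 507 - 530 - 559 - 502 - 544: 12+7+7+11+9 = 46
519 - 507 - 530 - 542 - 544: 12+7+3+23 = 45
519 - 507 - 542 - 559 - 502 - 544: 12+7+10+11+9 = 49
Cheapest is 519 - 507 - 542 - 544 at 42 s.

42 s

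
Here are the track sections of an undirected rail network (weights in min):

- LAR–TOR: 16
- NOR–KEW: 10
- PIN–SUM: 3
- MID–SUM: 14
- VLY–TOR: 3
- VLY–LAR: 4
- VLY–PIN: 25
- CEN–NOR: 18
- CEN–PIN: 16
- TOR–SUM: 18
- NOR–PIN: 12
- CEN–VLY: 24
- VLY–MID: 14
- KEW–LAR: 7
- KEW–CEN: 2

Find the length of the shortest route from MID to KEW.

25 min

Settle nodes by increasing distance from MID:
MID: 0
SUM: 14  (via MID)
VLY: 14  (via MID)
TOR: 17  (via VLY)
PIN: 17  (via SUM)
LAR: 18  (via VLY)
KEW: 25  (via LAR)
Shortest route: MID → VLY → LAR → KEW = 25 min.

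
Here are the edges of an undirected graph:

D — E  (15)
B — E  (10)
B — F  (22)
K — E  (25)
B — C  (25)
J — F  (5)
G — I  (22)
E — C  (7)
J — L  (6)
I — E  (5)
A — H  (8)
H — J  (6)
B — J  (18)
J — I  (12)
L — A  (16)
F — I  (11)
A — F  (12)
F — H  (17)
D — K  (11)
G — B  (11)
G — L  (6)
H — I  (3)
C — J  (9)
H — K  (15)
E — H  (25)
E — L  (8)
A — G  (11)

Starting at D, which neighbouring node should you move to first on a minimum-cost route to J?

E

Compare a few routes:
D → K → H → J: 11+15+6 = 32
D → E → C → J: 15+7+9 = 31
D → E → I → H → J: 15+5+3+6 = 29
D → E → I → J: 15+5+12 = 32
The minimum is 29 via D → E → I → H → J.
So from D the first move is to E.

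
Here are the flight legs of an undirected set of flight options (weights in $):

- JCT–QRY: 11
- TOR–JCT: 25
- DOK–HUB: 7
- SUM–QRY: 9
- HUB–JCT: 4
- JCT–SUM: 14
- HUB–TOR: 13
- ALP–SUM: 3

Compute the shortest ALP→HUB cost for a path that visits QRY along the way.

Shortest ALP→QRY: ALP–SUM–QRY = 12
Shortest QRY→HUB: QRY–JCT–HUB = 15
Total via QRY: 12 + 15 = $27.

$27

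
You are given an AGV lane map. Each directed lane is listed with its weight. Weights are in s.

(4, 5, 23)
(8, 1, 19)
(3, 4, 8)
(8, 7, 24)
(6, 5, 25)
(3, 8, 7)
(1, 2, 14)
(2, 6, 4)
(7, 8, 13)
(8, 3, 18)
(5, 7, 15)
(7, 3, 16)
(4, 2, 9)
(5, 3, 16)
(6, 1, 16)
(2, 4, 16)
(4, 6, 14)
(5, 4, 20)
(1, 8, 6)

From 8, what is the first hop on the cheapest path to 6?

1

Candidate routes:
8 - 1 - 2 - 6: 19+14+4 = 37
8 - 3 - 4 - 2 - 6: 18+8+9+4 = 39
8 - 7 - 3 - 4 - 2 - 6: 24+16+8+9+4 = 61
8 - 3 - 4 - 6: 18+8+14 = 40
Cheapest is 8 - 1 - 2 - 6 at 37 s.
So from 8 the first move is to 1.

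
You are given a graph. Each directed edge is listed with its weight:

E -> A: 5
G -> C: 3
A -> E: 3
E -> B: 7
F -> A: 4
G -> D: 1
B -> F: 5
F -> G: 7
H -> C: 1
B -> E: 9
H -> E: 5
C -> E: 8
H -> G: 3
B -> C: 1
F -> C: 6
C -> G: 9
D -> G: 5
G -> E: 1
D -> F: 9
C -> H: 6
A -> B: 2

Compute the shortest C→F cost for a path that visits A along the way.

20

Best C to A: C–E–A costing 13
Shortest A→F: A–B–F = 7
Total via A: 13 + 7 = 20.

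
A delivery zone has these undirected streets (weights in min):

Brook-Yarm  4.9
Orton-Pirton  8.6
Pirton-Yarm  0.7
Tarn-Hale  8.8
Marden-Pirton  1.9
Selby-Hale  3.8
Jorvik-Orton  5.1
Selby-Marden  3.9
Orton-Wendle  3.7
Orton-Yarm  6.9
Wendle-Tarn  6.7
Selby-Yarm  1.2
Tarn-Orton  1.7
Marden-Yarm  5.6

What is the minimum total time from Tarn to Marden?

Enumerating some paths:
Tarn → Orton → Pirton → Marden: 1.7+8.6+1.9 = 12.2
Tarn → Orton → Yarm → Pirton → Marden: 1.7+6.9+0.7+1.9 = 11.2
Tarn → Orton → Yarm → Selby → Marden: 1.7+6.9+1.2+3.9 = 13.7
Cheapest is Tarn → Orton → Yarm → Pirton → Marden at 11.2 min.

11.2 min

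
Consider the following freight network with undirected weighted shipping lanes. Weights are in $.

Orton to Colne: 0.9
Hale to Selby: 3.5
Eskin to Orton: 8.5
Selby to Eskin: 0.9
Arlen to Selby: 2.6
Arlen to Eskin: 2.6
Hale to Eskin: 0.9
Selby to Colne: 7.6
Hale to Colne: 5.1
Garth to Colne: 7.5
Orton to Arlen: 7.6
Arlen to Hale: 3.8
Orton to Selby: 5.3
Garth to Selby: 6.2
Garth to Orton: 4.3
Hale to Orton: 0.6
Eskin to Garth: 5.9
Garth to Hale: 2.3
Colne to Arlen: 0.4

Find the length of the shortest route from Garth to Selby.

Shortest distances from Garth:
Garth: 0
Hale: 2.3  (via Garth)
Orton: 2.9  (via Hale)
Eskin: 3.2  (via Hale)
Colne: 3.8  (via Orton)
Selby: 4.1  (via Eskin)
Shortest route: Garth–Hale–Eskin–Selby = $4.1.

$4.1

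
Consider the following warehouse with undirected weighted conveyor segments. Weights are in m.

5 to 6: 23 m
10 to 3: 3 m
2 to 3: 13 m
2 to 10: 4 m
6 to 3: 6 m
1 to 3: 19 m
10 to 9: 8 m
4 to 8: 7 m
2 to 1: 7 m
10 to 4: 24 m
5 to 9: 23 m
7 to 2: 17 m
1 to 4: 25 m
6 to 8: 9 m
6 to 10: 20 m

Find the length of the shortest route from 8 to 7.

Compare a few routes:
8 → 6 → 3 → 2 → 7: 9+6+13+17 = 45
8 → 6 → 3 → 10 → 2 → 7: 9+6+3+4+17 = 39
The minimum is 39 m via 8 → 6 → 3 → 10 → 2 → 7.

39 m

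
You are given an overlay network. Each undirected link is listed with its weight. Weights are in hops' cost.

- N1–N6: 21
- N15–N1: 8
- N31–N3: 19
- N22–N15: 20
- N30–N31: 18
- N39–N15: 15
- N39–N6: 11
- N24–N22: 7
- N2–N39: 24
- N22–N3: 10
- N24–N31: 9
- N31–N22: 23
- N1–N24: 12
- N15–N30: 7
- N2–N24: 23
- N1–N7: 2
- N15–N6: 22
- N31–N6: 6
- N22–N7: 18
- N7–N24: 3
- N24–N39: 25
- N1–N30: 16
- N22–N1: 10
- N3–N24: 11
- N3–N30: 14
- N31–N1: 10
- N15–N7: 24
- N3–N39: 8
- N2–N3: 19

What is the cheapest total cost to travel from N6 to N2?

Compare a few routes:
N6 → N39 → N2: 11+24 = 35
N6 → N31 → N24 → N2: 6+9+23 = 38
N6 → N31 → N1 → N7 → N24 → N2: 6+10+2+3+23 = 44
N6 → N39 → N3 → N2: 11+8+19 = 38
Cheapest is N6 → N39 → N2 at 35 hops' cost.

35 hops' cost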